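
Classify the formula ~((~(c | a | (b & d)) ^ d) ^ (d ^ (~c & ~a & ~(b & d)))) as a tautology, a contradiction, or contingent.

tautology

  a      b      c      d       (b & d)  (c | a | (b & d))  ~(c | a | (b & d))  (~(c | a | (b & d)) ^ d)    ~c     ~a   ~(b & d)  (~c & ~a & ~(b & d))  (d ^ (~c & ~a & ~(b & d)))    φ  
False  False  False  False      False         False               True                   True             True   True    True            True                     True              True
False  False  False   True      False         False               True                  False             True   True    True            True                    False              True
False  False   True  False      False          True              False                  False            False   True    True           False                    False              True
False  False   True   True      False          True              False                   True            False   True    True           False                     True              True
False   True  False  False      False         False               True                   True             True   True    True            True                     True              True
False   True  False   True       True          True              False                   True             True   True   False           False                     True              True
False   True   True  False      False          True              False                  False            False   True    True           False                    False              True
False   True   True   True       True          True              False                   True            False   True   False           False                     True              True
 True  False  False  False      False          True              False                  False             True  False    True           False                    False              True
 True  False  False   True      False          True              False                   True             True  False    True           False                     True              True
 True  False   True  False      False          True              False                  False            False  False    True           False                    False              True
 True  False   True   True      False          True              False                   True            False  False    True           False                     True              True
 True   True  False  False      False          True              False                  False             True  False    True           False                    False              True
 True   True  False   True       True          True              False                   True             True  False   False           False                     True              True
 True   True   True  False      False          True              False                  False            False  False    True           False                    False              True
 True   True   True   True       True          True              False                   True            False  False   False           False                     True              True
Every row is True, so the formula is a tautology.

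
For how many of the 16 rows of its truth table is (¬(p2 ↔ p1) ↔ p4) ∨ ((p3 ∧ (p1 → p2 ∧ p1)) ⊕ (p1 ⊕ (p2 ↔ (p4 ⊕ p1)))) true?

p1 | p2 | p3 | p4 | (p2 ↔ p1) | ¬(p2 ↔ p1) | (¬(p2 ↔ p1) ↔ p4) | (p2 ∧ p1) | (p1 → (p2 ∧ p1)) | (p3 ∧ (p1 → (p2 ∧ p1))) | (p4 ⊕ p1) | (p2 ↔ (p4 ⊕ p1)) | (p1 ⊕ (p2 ↔ (p4 ⊕ p1))) | φ
-- | -- | -- | -- | --------- | ---------- | ----------------- | --------- | ---------------- | ----------------------- | --------- | ---------------- | ----------------------- | -
F  | F  | F  | F  |     T     |     F      |         T         |     F     |        T         |            F            |     F     |        T         |            T            | T
F  | F  | F  | T  |     T     |     F      |         F         |     F     |        T         |            F            |     T     |        F         |            F            | F
F  | F  | T  | F  |     T     |     F      |         T         |     F     |        T         |            T            |     F     |        T         |            T            | T
F  | F  | T  | T  |     T     |     F      |         F         |     F     |        T         |            T            |     T     |        F         |            F            | T
F  | T  | F  | F  |     F     |     T      |         F         |     F     |        T         |            F            |     F     |        F         |            F            | F
F  | T  | F  | T  |     F     |     T      |         T         |     F     |        T         |            F            |     T     |        T         |            T            | T
F  | T  | T  | F  |     F     |     T      |         F         |     F     |        T         |            T            |     F     |        F         |            F            | T
F  | T  | T  | T  |     F     |     T      |         T         |     F     |        T         |            T            |     T     |        T         |            T            | T
T  | F  | F  | F  |     F     |     T      |         F         |     F     |        F         |            F            |     T     |        F         |            T            | T
T  | F  | F  | T  |     F     |     T      |         T         |     F     |        F         |            F            |     F     |        T         |            F            | T
T  | F  | T  | F  |     F     |     T      |         F         |     F     |        F         |            F            |     T     |        F         |            T            | T
T  | F  | T  | T  |     F     |     T      |         T         |     F     |        F         |            F            |     F     |        T         |            F            | T
T  | T  | F  | F  |     T     |     F      |         T         |     T     |        T         |            F            |     T     |        T         |            F            | T
T  | T  | F  | T  |     T     |     F      |         F         |     T     |        T         |            F            |     F     |        F         |            T            | T
T  | T  | T  | F  |     T     |     F      |         T         |     T     |        T         |            T            |     T     |        T         |            F            | T
T  | T  | T  | T  |     T     |     F      |         F         |     T     |        T         |            T            |     F     |        F         |            T            | F
The formula is true on 13 of the 16 rows.

13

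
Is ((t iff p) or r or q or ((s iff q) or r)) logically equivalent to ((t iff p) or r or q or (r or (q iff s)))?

equivalent

p | q | r | s | t || φ | ψ
0 | 0 | 0 | 0 | 0 || 1 | 1
0 | 0 | 0 | 0 | 1 || 1 | 1
0 | 0 | 0 | 1 | 0 || 1 | 1
0 | 0 | 0 | 1 | 1 || 0 | 0
0 | 0 | 1 | 0 | 0 || 1 | 1
0 | 0 | 1 | 0 | 1 || 1 | 1
0 | 0 | 1 | 1 | 0 || 1 | 1
0 | 0 | 1 | 1 | 1 || 1 | 1
0 | 1 | 0 | 0 | 0 || 1 | 1
0 | 1 | 0 | 0 | 1 || 1 | 1
0 | 1 | 0 | 1 | 0 || 1 | 1
0 | 1 | 0 | 1 | 1 || 1 | 1
0 | 1 | 1 | 0 | 0 || 1 | 1
0 | 1 | 1 | 0 | 1 || 1 | 1
0 | 1 | 1 | 1 | 0 || 1 | 1
0 | 1 | 1 | 1 | 1 || 1 | 1
1 | 0 | 0 | 0 | 0 || 1 | 1
1 | 0 | 0 | 0 | 1 || 1 | 1
1 | 0 | 0 | 1 | 0 || 0 | 0
1 | 0 | 0 | 1 | 1 || 1 | 1
1 | 0 | 1 | 0 | 0 || 1 | 1
1 | 0 | 1 | 0 | 1 || 1 | 1
1 | 0 | 1 | 1 | 0 || 1 | 1
1 | 0 | 1 | 1 | 1 || 1 | 1
1 | 1 | 0 | 0 | 0 || 1 | 1
1 | 1 | 0 | 0 | 1 || 1 | 1
1 | 1 | 0 | 1 | 0 || 1 | 1
1 | 1 | 0 | 1 | 1 || 1 | 1
1 | 1 | 1 | 0 | 0 || 1 | 1
1 | 1 | 1 | 0 | 1 || 1 | 1
1 | 1 | 1 | 1 | 0 || 1 | 1
1 | 1 | 1 | 1 | 1 || 1 | 1
The columns for φ and ψ agree on every row, so they are logically equivalent.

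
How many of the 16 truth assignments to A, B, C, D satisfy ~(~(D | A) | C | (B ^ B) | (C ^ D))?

2

A | B | C | D | φ
- | - | - | - | -
0 | 0 | 0 | 0 | 0
0 | 0 | 0 | 1 | 0
0 | 0 | 1 | 0 | 0
0 | 0 | 1 | 1 | 0
0 | 1 | 0 | 0 | 0
0 | 1 | 0 | 1 | 0
0 | 1 | 1 | 0 | 0
0 | 1 | 1 | 1 | 0
1 | 0 | 0 | 0 | 1
1 | 0 | 0 | 1 | 0
1 | 0 | 1 | 0 | 0
1 | 0 | 1 | 1 | 0
1 | 1 | 0 | 0 | 1
1 | 1 | 0 | 1 | 0
1 | 1 | 1 | 0 | 0
1 | 1 | 1 | 1 | 0
The formula is true on 2 of the 16 rows.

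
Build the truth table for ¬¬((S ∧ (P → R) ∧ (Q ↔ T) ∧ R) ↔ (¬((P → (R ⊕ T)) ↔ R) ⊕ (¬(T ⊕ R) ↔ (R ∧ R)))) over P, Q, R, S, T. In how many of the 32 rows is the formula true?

22

P | Q | R | S | T || φ
F | F | F | F | F || F
F | F | F | F | T || T
F | F | F | T | F || F
F | F | F | T | T || T
F | F | T | F | F || T
F | F | T | F | T || F
F | F | T | T | F || F
F | F | T | T | T || F
F | T | F | F | F || F
F | T | F | F | T || T
F | T | F | T | F || F
F | T | F | T | T || T
F | T | T | F | F || T
F | T | T | F | T || F
F | T | T | T | F || T
F | T | T | T | T || T
T | F | F | F | F || T
T | F | F | F | T || T
T | F | F | T | F || T
T | F | F | T | T || T
T | F | T | F | F || T
T | F | T | F | T || T
T | F | T | T | F || F
T | F | T | T | T || T
T | T | F | F | F || T
T | T | F | F | T || T
T | T | F | T | F || T
T | T | F | T | T || T
T | T | T | F | F || T
T | T | T | F | T || T
T | T | T | T | F || T
T | T | T | T | T || F
The formula is true on 22 of the 32 rows.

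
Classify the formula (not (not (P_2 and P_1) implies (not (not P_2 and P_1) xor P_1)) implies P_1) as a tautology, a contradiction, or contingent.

P_1 | P_2 | φ
--- | --- | -
 0  |  0  | 1
 0  |  1  | 1
 1  |  0  | 1
 1  |  1  | 1
Every row is 1, so the formula is a tautology.

tautology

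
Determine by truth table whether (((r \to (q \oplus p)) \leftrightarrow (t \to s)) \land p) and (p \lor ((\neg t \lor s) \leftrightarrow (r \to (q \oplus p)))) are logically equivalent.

p  q  r  s  t  |  φ  ψ
F  F  F  F  F  |  F  T
F  F  F  F  T  |  F  F
F  F  F  T  F  |  F  T
F  F  F  T  T  |  F  T
F  F  T  F  F  |  F  F
F  F  T  F  T  |  F  T
F  F  T  T  F  |  F  F
F  F  T  T  T  |  F  F
F  T  F  F  F  |  F  T
F  T  F  F  T  |  F  F
F  T  F  T  F  |  F  T
F  T  F  T  T  |  F  T
F  T  T  F  F  |  F  T
F  T  T  F  T  |  F  F
F  T  T  T  F  |  F  T
F  T  T  T  T  |  F  T
T  F  F  F  F  |  T  T
T  F  F  F  T  |  F  T
T  F  F  T  F  |  T  T
T  F  F  T  T  |  T  T
T  F  T  F  F  |  T  T
T  F  T  F  T  |  F  T
T  F  T  T  F  |  T  T
T  F  T  T  T  |  T  T
T  T  F  F  F  |  T  T
T  T  F  F  T  |  F  T
T  T  F  T  F  |  T  T
T  T  F  T  T  |  T  T
T  T  T  F  F  |  F  T
T  T  T  F  T  |  T  T
T  T  T  T  F  |  F  T
T  T  T  T  T  |  F  T
The columns differ at p=F, q=F, r=F, s=F, t=F (φ=F, ψ=T), so they are not equivalent.

not equivalent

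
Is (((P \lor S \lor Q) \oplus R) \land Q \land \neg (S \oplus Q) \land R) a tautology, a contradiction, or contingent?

P | Q | R | S || (P \lor S \lor Q) | ((P \lor S \lor Q) \oplus R) | (S \oplus Q) | \neg (S \oplus Q) | φ
F | F | F | F ||         F         |              F               |      F       |         T         | F
F | F | F | T ||         T         |              T               |      T       |         F         | F
F | F | T | F ||         F         |              T               |      F       |         T         | F
F | F | T | T ||         T         |              F               |      T       |         F         | F
F | T | F | F ||         T         |              T               |      T       |         F         | F
F | T | F | T ||         T         |              T               |      F       |         T         | F
F | T | T | F ||         T         |              F               |      T       |         F         | F
F | T | T | T ||         T         |              F               |      F       |         T         | F
T | F | F | F ||         T         |              T               |      F       |         T         | F
T | F | F | T ||         T         |              T               |      T       |         F         | F
T | F | T | F ||         T         |              F               |      F       |         T         | F
T | F | T | T ||         T         |              F               |      T       |         F         | F
T | T | F | F ||         T         |              T               |      T       |         F         | F
T | T | F | T ||         T         |              T               |      F       |         T         | F
T | T | T | F ||         T         |              F               |      T       |         F         | F
T | T | T | T ||         T         |              F               |      F       |         T         | F
Every row is F, so the formula is a contradiction.

contradiction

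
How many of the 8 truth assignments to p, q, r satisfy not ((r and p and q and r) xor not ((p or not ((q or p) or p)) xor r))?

p | q | r || (r and p and q and r) | (q or p) | ((q or p) or p) | not ((q or p) or p) | (p or not ((q or p) or p)) | φ
T | T | T ||           T           |    T     |        T        |          F          |             T              | T
T | T | F ||           F           |    T     |        T        |          F          |             T              | T
T | F | T ||           F           |    T     |        T        |          F          |             T              | F
T | F | F ||           F           |    T     |        T        |          F          |             T              | T
F | T | T ||           F           |    T     |        T        |          F          |             F              | T
F | T | F ||           F           |    T     |        T        |          F          |             F              | F
F | F | T ||           F           |    F     |        F        |          T          |             T              | F
F | F | F ||           F           |    F     |        F        |          T          |             T              | T
The formula is true on 5 of the 8 rows.

5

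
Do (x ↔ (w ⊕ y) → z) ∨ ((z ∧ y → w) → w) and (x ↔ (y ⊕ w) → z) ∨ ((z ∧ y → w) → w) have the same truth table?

equivalent

x | y | z | w | φ | ψ
- | - | - | - | - | -
F | F | F | F | F | F
F | F | F | T | T | T
F | F | T | F | F | F
F | F | T | T | T | T
F | T | F | F | T | T
F | T | F | T | T | T
F | T | T | F | T | T
F | T | T | T | T | T
T | F | F | F | T | T
T | F | F | T | T | T
T | F | T | F | T | T
T | F | T | T | T | T
T | T | F | F | F | F
T | T | F | T | T | T
T | T | T | F | T | T
T | T | T | T | T | T
The columns for φ and ψ agree on every row, so they are logically equivalent.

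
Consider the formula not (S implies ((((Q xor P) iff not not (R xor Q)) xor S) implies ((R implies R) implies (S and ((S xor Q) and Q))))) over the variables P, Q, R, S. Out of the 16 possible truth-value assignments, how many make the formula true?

P | Q | R | S || φ
0 | 0 | 0 | 0 || 0
0 | 0 | 0 | 1 || 0
0 | 0 | 1 | 0 || 0
0 | 0 | 1 | 1 || 1
0 | 1 | 0 | 0 || 0
0 | 1 | 0 | 1 || 0
0 | 1 | 1 | 0 || 0
0 | 1 | 1 | 1 || 1
1 | 0 | 0 | 0 || 0
1 | 0 | 0 | 1 || 1
1 | 0 | 1 | 0 || 0
1 | 0 | 1 | 1 || 0
1 | 1 | 0 | 0 || 0
1 | 1 | 0 | 1 || 1
1 | 1 | 1 | 0 || 0
1 | 1 | 1 | 1 || 0
The formula is true on 4 of the 16 rows.

4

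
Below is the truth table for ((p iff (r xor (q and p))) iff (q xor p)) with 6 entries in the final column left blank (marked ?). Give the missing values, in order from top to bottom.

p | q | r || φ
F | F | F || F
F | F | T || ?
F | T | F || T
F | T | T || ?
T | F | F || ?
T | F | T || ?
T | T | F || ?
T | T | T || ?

Row p=F, q=F, r=T: (p iff (r xor (q and p))) = F, (q xor p) = F, so the formula = T.
Row p=F, q=T, r=T: (p iff (r xor (q and p))) = F, (q xor p) = T, so the formula = F.
Row p=T, q=F, r=F: (p iff (r xor (q and p))) = F, (q xor p) = T, so the formula = F.
Row p=T, q=F, r=T: (p iff (r xor (q and p))) = T, (q xor p) = T, so the formula = T.
Row p=T, q=T, r=F: (p iff (r xor (q and p))) = T, (q xor p) = F, so the formula = F.
Row p=T, q=T, r=T: (p iff (r xor (q and p))) = F, (q xor p) = F, so the formula = T.

T, F, F, T, F, T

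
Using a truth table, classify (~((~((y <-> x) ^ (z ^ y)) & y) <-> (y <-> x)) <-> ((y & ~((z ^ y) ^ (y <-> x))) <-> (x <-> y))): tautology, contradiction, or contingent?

x | y | z | (y <-> x) | (z ^ y) | ((y <-> x) ^ (z ^ y)) | ~((y <-> x) ^ (z ^ y)) | (~((y <-> x) ^ (z ^ y)) & y) | ((z ^ y) ^ (y <-> x)) | ~((z ^ y) ^ (y <-> x)) | (y & ~((z ^ y) ^ (y <-> x))) | (x <-> y) | φ
- | - | - | --------- | ------- | --------------------- | ---------------------- | ---------------------------- | --------------------- | ---------------------- | ---------------------------- | --------- | -
T | T | T |     T     |    F    |           T           |           F            |              F               |           T           |           F            |              F               |     T     | F
T | T | F |     T     |    T    |           F           |           T            |              T               |           F           |           T            |              T               |     T     | F
T | F | T |     F     |    T    |           T           |           F            |              F               |           T           |           F            |              F               |     F     | F
T | F | F |     F     |    F    |           F           |           T            |              F               |           F           |           T            |              F               |     F     | F
F | T | T |     F     |    F    |           F           |           T            |              T               |           F           |           T            |              T               |     F     | F
F | T | F |     F     |    T    |           T           |           F            |              F               |           T           |           F            |              F               |     F     | F
F | F | T |     T     |    T    |           F           |           T            |              F               |           F           |           T            |              F               |     T     | F
F | F | F |     T     |    F    |           T           |           F            |              F               |           T           |           F            |              F               |     T     | F
Every row is F, so the formula is a contradiction.

contradiction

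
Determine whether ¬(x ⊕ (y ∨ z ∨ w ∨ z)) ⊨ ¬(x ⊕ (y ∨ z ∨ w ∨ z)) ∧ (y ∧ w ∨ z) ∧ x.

x | y | z | w | φ | ψ
- | - | - | - | - | -
T | T | T | T | T | T
T | T | T | F | T | T
T | T | F | T | T | T
T | T | F | F | T | F
T | F | T | T | T | T
T | F | T | F | T | T
T | F | F | T | T | F
T | F | F | F | F | F
F | T | T | T | F | F
F | T | T | F | F | F
F | T | F | T | F | F
F | T | F | F | F | F
F | F | T | T | F | F
F | F | T | F | F | F
F | F | F | T | F | F
F | F | F | F | T | F
At x=T, y=T, z=F, w=F we have φ true but ψ false, so φ does not entail ψ.

no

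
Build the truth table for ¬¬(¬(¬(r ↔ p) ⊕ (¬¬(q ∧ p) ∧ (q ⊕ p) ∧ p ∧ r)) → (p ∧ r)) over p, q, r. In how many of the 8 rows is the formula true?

p | q | r | φ
- | - | - | -
F | F | F | F
F | F | T | T
F | T | F | F
F | T | T | T
T | F | F | T
T | F | T | T
T | T | F | T
T | T | T | T
The formula is true on 6 of the 8 rows.

6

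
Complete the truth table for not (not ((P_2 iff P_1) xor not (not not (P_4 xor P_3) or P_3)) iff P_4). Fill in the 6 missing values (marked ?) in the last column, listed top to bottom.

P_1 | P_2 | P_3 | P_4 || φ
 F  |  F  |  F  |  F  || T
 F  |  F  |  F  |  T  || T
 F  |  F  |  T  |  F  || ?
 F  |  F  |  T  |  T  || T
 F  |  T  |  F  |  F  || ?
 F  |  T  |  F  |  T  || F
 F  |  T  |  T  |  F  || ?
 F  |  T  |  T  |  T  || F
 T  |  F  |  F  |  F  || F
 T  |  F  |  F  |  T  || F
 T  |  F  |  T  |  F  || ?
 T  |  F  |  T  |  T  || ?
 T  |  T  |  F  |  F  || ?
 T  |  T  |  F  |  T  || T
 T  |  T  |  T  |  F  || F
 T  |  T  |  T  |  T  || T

Row P_1=F, P_2=F, P_3=T, P_4=F: not ((P_2 iff P_1) xor not (not not (P_4 xor P_3) or P_3)) = F, (not ((P_2 iff P_1) xor not (not not (P_4 xor P_3) or P_3)) iff P_4) = T, so the formula = F.
Row P_1=F, P_2=T, P_3=F, P_4=F: not ((P_2 iff P_1) xor not (not not (P_4 xor P_3) or P_3)) = F, (not ((P_2 iff P_1) xor not (not not (P_4 xor P_3) or P_3)) iff P_4) = T, so the formula = F.
Row P_1=F, P_2=T, P_3=T, P_4=F: not ((P_2 iff P_1) xor not (not not (P_4 xor P_3) or P_3)) = T, (not ((P_2 iff P_1) xor not (not not (P_4 xor P_3) or P_3)) iff P_4) = F, so the formula = T.
Row P_1=T, P_2=F, P_3=T, P_4=F: not ((P_2 iff P_1) xor not (not not (P_4 xor P_3) or P_3)) = T, (not ((P_2 iff P_1) xor not (not not (P_4 xor P_3) or P_3)) iff P_4) = F, so the formula = T.
Row P_1=T, P_2=F, P_3=T, P_4=T: not ((P_2 iff P_1) xor not (not not (P_4 xor P_3) or P_3)) = T, (not ((P_2 iff P_1) xor not (not not (P_4 xor P_3) or P_3)) iff P_4) = T, so the formula = F.
Row P_1=T, P_2=T, P_3=F, P_4=F: not ((P_2 iff P_1) xor not (not not (P_4 xor P_3) or P_3)) = T, (not ((P_2 iff P_1) xor not (not not (P_4 xor P_3) or P_3)) iff P_4) = F, so the formula = T.

F, F, T, T, F, T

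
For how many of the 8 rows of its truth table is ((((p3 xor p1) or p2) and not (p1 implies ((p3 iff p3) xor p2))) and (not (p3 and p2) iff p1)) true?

1

p1  p2  p3  |  (p3 xor p1)  ((p3 xor p1) or p2)  (p3 iff p3)  ((p3 iff p3) xor p2)  (p3 and p2)  not (p3 and p2)  (not (p3 and p2) iff p1)  φ
1   1   1   |       0                1                1                0                 1              0                    0              0
1   1   0   |       1                1                1                0                 0              1                    1              1
1   0   1   |       0                0                1                1                 0              1                    1              0
1   0   0   |       1                1                1                1                 0              1                    1              0
0   1   1   |       1                1                1                0                 1              0                    1              0
0   1   0   |       0                1                1                0                 0              1                    0              0
0   0   1   |       1                1                1                1                 0              1                    0              0
0   0   0   |       0                0                1                1                 0              1                    0              0
The formula is true on 1 of the 8 rows.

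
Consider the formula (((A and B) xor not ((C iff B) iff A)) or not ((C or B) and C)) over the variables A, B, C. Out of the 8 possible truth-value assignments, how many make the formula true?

7

A  B  C  |  φ
T  T  T  |  T
T  T  F  |  T
T  F  T  |  T
T  F  F  |  T
F  T  T  |  T
F  T  F  |  T
F  F  T  |  F
F  F  F  |  T
The formula is true on 7 of the 8 rows.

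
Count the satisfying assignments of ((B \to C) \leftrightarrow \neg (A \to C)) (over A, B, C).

2

A | B | C || (B \to C) | (A \to C) | \neg (A \to C) | φ
1 | 1 | 1 ||     1     |     1     |       0        | 0
1 | 1 | 0 ||     0     |     0     |       1        | 0
1 | 0 | 1 ||     1     |     1     |       0        | 0
1 | 0 | 0 ||     1     |     0     |       1        | 1
0 | 1 | 1 ||     1     |     1     |       0        | 0
0 | 1 | 0 ||     0     |     1     |       0        | 1
0 | 0 | 1 ||     1     |     1     |       0        | 0
0 | 0 | 0 ||     1     |     1     |       0        | 0
The formula is true on 2 of the 8 rows.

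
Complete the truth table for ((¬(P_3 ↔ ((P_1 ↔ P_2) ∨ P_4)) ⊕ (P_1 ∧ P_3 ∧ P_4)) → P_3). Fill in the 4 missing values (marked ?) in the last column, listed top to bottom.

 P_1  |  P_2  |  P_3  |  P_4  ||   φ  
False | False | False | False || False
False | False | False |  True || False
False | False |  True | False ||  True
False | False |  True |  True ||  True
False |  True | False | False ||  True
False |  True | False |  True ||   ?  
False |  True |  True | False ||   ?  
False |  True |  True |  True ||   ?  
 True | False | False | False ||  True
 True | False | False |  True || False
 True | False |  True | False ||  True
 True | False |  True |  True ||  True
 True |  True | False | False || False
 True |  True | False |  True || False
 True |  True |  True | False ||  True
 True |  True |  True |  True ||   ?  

Row P_1=False, P_2=True, P_3=False, P_4=True: (¬(P_3 ↔ ((P_1 ↔ P_2) ∨ P_4)) ⊕ (P_1 ∧ P_3 ∧ P_4)) = True, so the formula = False.
Row P_1=False, P_2=True, P_3=True, P_4=False: (¬(P_3 ↔ ((P_1 ↔ P_2) ∨ P_4)) ⊕ (P_1 ∧ P_3 ∧ P_4)) = True, so the formula = True.
Row P_1=False, P_2=True, P_3=True, P_4=True: (¬(P_3 ↔ ((P_1 ↔ P_2) ∨ P_4)) ⊕ (P_1 ∧ P_3 ∧ P_4)) = False, so the formula = True.
Row P_1=True, P_2=True, P_3=True, P_4=True: (¬(P_3 ↔ ((P_1 ↔ P_2) ∨ P_4)) ⊕ (P_1 ∧ P_3 ∧ P_4)) = True, so the formula = True.

False, True, True, True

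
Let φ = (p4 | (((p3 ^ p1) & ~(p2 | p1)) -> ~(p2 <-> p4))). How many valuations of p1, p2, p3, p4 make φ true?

15

p1  p2  p3  p4  |  φ
1   1   1   1   |  1
1   1   1   0   |  1
1   1   0   1   |  1
1   1   0   0   |  1
1   0   1   1   |  1
1   0   1   0   |  1
1   0   0   1   |  1
1   0   0   0   |  1
0   1   1   1   |  1
0   1   1   0   |  1
0   1   0   1   |  1
0   1   0   0   |  1
0   0   1   1   |  1
0   0   1   0   |  0
0   0   0   1   |  1
0   0   0   0   |  1
The formula is true on 15 of the 16 rows.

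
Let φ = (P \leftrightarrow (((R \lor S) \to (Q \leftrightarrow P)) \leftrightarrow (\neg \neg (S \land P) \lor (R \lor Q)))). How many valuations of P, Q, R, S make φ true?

P | Q | R | S || φ
F | F | F | F || T
F | F | F | T || T
F | F | T | F || F
F | F | T | T || F
F | T | F | F || F
F | T | F | T || T
F | T | T | F || T
F | T | T | T || T
T | F | F | F || F
T | F | F | T || F
T | F | T | F || F
T | F | T | T || F
T | T | F | F || T
T | T | F | T || T
T | T | T | F || T
T | T | T | T || T
The formula is true on 9 of the 16 rows.

9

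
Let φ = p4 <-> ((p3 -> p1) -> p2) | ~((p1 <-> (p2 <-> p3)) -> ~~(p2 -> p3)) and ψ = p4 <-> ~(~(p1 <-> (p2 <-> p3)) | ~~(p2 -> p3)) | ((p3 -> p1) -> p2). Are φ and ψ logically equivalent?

equivalent

p1  p2  p3  p4  |  φ  ψ
1   1   1   1   |  1  1
1   1   1   0   |  0  0
1   1   0   1   |  1  1
1   1   0   0   |  0  0
1   0   1   1   |  0  0
1   0   1   0   |  1  1
1   0   0   1   |  0  0
1   0   0   0   |  1  1
0   1   1   1   |  1  1
0   1   1   0   |  0  0
0   1   0   1   |  1  1
0   1   0   0   |  0  0
0   0   1   1   |  1  1
0   0   1   0   |  0  0
0   0   0   1   |  0  0
0   0   0   0   |  1  1
The columns for φ and ψ agree on every row, so they are logically equivalent.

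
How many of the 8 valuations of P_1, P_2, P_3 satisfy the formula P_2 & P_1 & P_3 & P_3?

1

P_1 | P_2 | P_3 || (P_2 & P_1 & P_3 & P_3)
 1  |  1  |  1  ||            1           
 1  |  1  |  0  ||            0           
 1  |  0  |  1  ||            0           
 1  |  0  |  0  ||            0           
 0  |  1  |  1  ||            0           
 0  |  1  |  0  ||            0           
 0  |  0  |  1  ||            0           
 0  |  0  |  0  ||            0           
The formula is true on 1 of the 8 rows.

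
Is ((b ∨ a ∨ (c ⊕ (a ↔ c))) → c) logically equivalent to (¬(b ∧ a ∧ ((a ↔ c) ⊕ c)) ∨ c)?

a | b | c | φ | ψ
- | - | - | - | -
0 | 0 | 0 | 0 | 1
0 | 0 | 1 | 1 | 1
0 | 1 | 0 | 0 | 1
0 | 1 | 1 | 1 | 1
1 | 0 | 0 | 0 | 1
1 | 0 | 1 | 1 | 1
1 | 1 | 0 | 0 | 1
1 | 1 | 1 | 1 | 1
The columns differ at a=0, b=0, c=0 (φ=0, ψ=1), so they are not equivalent.

not equivalent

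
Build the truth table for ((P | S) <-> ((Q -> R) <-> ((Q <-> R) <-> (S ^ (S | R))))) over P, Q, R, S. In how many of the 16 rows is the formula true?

6

P | Q | R | S | φ
- | - | - | - | -
F | F | F | F | T
F | F | F | T | F
F | F | T | F | T
F | F | T | T | T
F | T | F | F | T
F | T | F | T | F
F | T | T | F | F
F | T | T | T | F
T | F | F | F | F
T | F | F | T | F
T | F | T | F | F
T | F | T | T | T
T | T | F | F | F
T | T | F | T | F
T | T | T | F | T
T | T | T | T | F
The formula is true on 6 of the 16 rows.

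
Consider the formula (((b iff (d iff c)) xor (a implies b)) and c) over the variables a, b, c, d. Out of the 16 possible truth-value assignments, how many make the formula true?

4

a  b  c  d  |  φ
T  T  T  T  |  F
T  T  T  F  |  T
T  T  F  T  |  F
T  T  F  F  |  F
T  F  T  T  |  F
T  F  T  F  |  T
T  F  F  T  |  F
T  F  F  F  |  F
F  T  T  T  |  F
F  T  T  F  |  T
F  T  F  T  |  F
F  T  F  F  |  F
F  F  T  T  |  T
F  F  T  F  |  F
F  F  F  T  |  F
F  F  F  F  |  F
The formula is true on 4 of the 16 rows.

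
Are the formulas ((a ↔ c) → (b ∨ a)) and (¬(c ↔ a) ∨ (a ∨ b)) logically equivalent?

a | b | c | φ | ψ
- | - | - | - | -
F | F | F | F | F
F | F | T | T | T
F | T | F | T | T
F | T | T | T | T
T | F | F | T | T
T | F | T | T | T
T | T | F | T | T
T | T | T | T | T
The columns for φ and ψ agree on every row, so they are logically equivalent.

equivalent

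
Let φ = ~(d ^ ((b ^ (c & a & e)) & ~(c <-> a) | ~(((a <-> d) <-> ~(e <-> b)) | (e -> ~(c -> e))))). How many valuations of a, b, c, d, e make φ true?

a  b  c  d  e  |  φ
F  F  F  F  F  |  T
F  F  F  F  T  |  T
F  F  F  T  F  |  F
F  F  F  T  T  |  T
F  F  T  F  F  |  T
F  F  T  F  T  |  T
F  F  T  T  F  |  F
F  F  T  T  T  |  T
F  T  F  F  F  |  T
F  T  F  F  T  |  F
F  T  F  T  F  |  F
F  T  F  T  T  |  F
F  T  T  F  F  |  F
F  T  T  F  T  |  F
F  T  T  T  F  |  T
F  T  T  T  T  |  T
T  F  F  F  F  |  T
T  F  F  F  T  |  F
T  F  F  T  F  |  F
T  F  F  T  T  |  F
T  F  T  F  F  |  T
T  F  T  F  T  |  F
T  F  T  T  F  |  F
T  F  T  T  T  |  F
T  T  F  F  F  |  F
T  T  F  F  T  |  F
T  T  F  T  F  |  T
T  T  F  T  T  |  T
T  T  T  F  F  |  T
T  T  T  F  T  |  T
T  T  T  T  F  |  F
T  T  T  T  T  |  T
The formula is true on 16 of the 32 rows.

16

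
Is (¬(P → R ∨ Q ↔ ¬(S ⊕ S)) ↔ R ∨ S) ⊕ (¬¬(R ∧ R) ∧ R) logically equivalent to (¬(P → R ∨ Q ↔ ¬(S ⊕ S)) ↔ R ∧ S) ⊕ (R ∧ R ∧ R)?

not equivalent

P | Q | R | S | φ | ψ
- | - | - | - | - | -
1 | 1 | 1 | 1 | 1 | 1
1 | 1 | 1 | 0 | 1 | 0
1 | 1 | 0 | 1 | 0 | 1
1 | 1 | 0 | 0 | 1 | 1
1 | 0 | 1 | 1 | 1 | 1
1 | 0 | 1 | 0 | 1 | 0
1 | 0 | 0 | 1 | 1 | 0
1 | 0 | 0 | 0 | 0 | 0
0 | 1 | 1 | 1 | 1 | 1
0 | 1 | 1 | 0 | 1 | 0
0 | 1 | 0 | 1 | 0 | 1
0 | 1 | 0 | 0 | 1 | 1
0 | 0 | 1 | 1 | 1 | 1
0 | 0 | 1 | 0 | 1 | 0
0 | 0 | 0 | 1 | 0 | 1
0 | 0 | 0 | 0 | 1 | 1
The columns differ at P=1, Q=1, R=1, S=0 (φ=1, ψ=0), so they are not equivalent.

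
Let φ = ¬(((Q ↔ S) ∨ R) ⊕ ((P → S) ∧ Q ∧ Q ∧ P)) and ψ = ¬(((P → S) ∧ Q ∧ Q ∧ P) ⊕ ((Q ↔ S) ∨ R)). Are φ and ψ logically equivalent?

P | Q | R | S || φ | ψ
F | F | F | F || F | F
F | F | F | T || T | T
F | F | T | F || F | F
F | F | T | T || F | F
F | T | F | F || T | T
F | T | F | T || F | F
F | T | T | F || F | F
F | T | T | T || F | F
T | F | F | F || F | F
T | F | F | T || T | T
T | F | T | F || F | F
T | F | T | T || F | F
T | T | F | F || T | T
T | T | F | T || T | T
T | T | T | F || F | F
T | T | T | T || T | T
The columns for φ and ψ agree on every row, so they are logically equivalent.

equivalent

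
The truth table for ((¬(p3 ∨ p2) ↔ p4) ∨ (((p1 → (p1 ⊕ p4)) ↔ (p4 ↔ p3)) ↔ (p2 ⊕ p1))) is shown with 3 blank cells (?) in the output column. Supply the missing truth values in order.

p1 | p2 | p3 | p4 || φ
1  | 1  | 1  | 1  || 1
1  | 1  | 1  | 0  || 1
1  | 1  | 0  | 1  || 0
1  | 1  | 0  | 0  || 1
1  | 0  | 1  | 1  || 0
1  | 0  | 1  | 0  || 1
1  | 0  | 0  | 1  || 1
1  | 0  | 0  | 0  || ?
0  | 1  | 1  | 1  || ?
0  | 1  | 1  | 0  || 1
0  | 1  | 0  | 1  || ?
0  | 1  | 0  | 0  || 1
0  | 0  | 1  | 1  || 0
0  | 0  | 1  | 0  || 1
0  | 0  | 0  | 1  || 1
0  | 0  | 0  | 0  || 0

Row p1=1, p2=0, p3=0, p4=0: (¬(p3 ∨ p2) ↔ p4) = 0, (((p1 → (p1 ⊕ p4)) ↔ (p4 ↔ p3)) ↔ (p2 ⊕ p1)) = 1, so the formula = 1.
Row p1=0, p2=1, p3=1, p4=1: (¬(p3 ∨ p2) ↔ p4) = 0, (((p1 → (p1 ⊕ p4)) ↔ (p4 ↔ p3)) ↔ (p2 ⊕ p1)) = 1, so the formula = 1.
Row p1=0, p2=1, p3=0, p4=1: (¬(p3 ∨ p2) ↔ p4) = 0, (((p1 → (p1 ⊕ p4)) ↔ (p4 ↔ p3)) ↔ (p2 ⊕ p1)) = 0, so the formula = 0.

1, 1, 0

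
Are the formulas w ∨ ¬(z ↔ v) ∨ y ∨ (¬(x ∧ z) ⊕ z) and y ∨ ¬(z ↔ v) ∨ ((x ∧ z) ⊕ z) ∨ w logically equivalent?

x | y | z | w | v || φ | ψ
T | T | T | T | T || T | T
T | T | T | T | F || T | T
T | T | T | F | T || T | T
T | T | T | F | F || T | T
T | T | F | T | T || T | T
T | T | F | T | F || T | T
T | T | F | F | T || T | T
T | T | F | F | F || T | T
T | F | T | T | T || T | T
T | F | T | T | F || T | T
T | F | T | F | T || T | F
T | F | T | F | F || T | T
T | F | F | T | T || T | T
T | F | F | T | F || T | T
T | F | F | F | T || T | T
T | F | F | F | F || T | F
F | T | T | T | T || T | T
F | T | T | T | F || T | T
F | T | T | F | T || T | T
F | T | T | F | F || T | T
F | T | F | T | T || T | T
F | T | F | T | F || T | T
F | T | F | F | T || T | T
F | T | F | F | F || T | T
F | F | T | T | T || T | T
F | F | T | T | F || T | T
F | F | T | F | T || F | T
F | F | T | F | F || T | T
F | F | F | T | T || T | T
F | F | F | T | F || T | T
F | F | F | F | T || T | T
F | F | F | F | F || T | F
The columns differ at x=T, y=F, z=T, w=F, v=T (φ=T, ψ=F), so they are not equivalent.

not equivalent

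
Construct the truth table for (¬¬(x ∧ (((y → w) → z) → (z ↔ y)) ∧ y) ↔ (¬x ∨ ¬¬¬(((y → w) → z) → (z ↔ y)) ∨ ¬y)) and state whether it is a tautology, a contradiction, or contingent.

contradiction

x  y  z  w  |  (y → w)  ((y → w) → z)  (z ↔ y)  (((y → w) → z) → (z ↔ y))  ¬x  ¬(((y → w) → z) → (z ↔ y))  ¬¬(((y → w) → z) → (z ↔ y))  ¬¬¬(((y → w) → z) → (z ↔ y))  ¬y  φ
1  1  1  1  |     1           1           1                 1              0               0                            1                            0                0   0
1  1  1  0  |     0           1           1                 1              0               0                            1                            0                0   0
1  1  0  1  |     1           0           0                 1              0               0                            1                            0                0   0
1  1  0  0  |     0           1           0                 0              0               1                            0                            1                0   0
1  0  1  1  |     1           1           0                 0              0               1                            0                            1                1   0
1  0  1  0  |     1           1           0                 0              0               1                            0                            1                1   0
1  0  0  1  |     1           0           1                 1              0               0                            1                            0                1   0
1  0  0  0  |     1           0           1                 1              0               0                            1                            0                1   0
0  1  1  1  |     1           1           1                 1              1               0                            1                            0                0   0
0  1  1  0  |     0           1           1                 1              1               0                            1                            0                0   0
0  1  0  1  |     1           0           0                 1              1               0                            1                            0                0   0
0  1  0  0  |     0           1           0                 0              1               1                            0                            1                0   0
0  0  1  1  |     1           1           0                 0              1               1                            0                            1                1   0
0  0  1  0  |     1           1           0                 0              1               1                            0                            1                1   0
0  0  0  1  |     1           0           1                 1              1               0                            1                            0                1   0
0  0  0  0  |     1           0           1                 1              1               0                            1                            0                1   0
Every row is 0, so the formula is a contradiction.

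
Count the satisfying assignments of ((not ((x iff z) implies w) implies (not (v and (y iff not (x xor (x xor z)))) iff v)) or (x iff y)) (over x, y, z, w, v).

x  y  z  w  v  |  φ
F  F  F  F  F  |  T
F  F  F  F  T  |  T
F  F  F  T  F  |  T
F  F  F  T  T  |  T
F  F  T  F  F  |  T
F  F  T  F  T  |  T
F  F  T  T  F  |  T
F  F  T  T  T  |  T
F  T  F  F  F  |  F
F  T  F  F  T  |  F
F  T  F  T  F  |  T
F  T  F  T  T  |  T
F  T  T  F  F  |  T
F  T  T  F  T  |  T
F  T  T  T  F  |  T
F  T  T  T  T  |  T
T  F  F  F  F  |  T
T  F  F  F  T  |  T
T  F  F  T  F  |  T
T  F  F  T  T  |  T
T  F  T  F  F  |  F
T  F  T  F  T  |  F
T  F  T  T  F  |  T
T  F  T  T  T  |  T
T  T  F  F  F  |  T
T  T  F  F  T  |  T
T  T  F  T  F  |  T
T  T  F  T  T  |  T
T  T  T  F  F  |  T
T  T  T  F  T  |  T
T  T  T  T  F  |  T
T  T  T  T  T  |  T
The formula is true on 28 of the 32 rows.

28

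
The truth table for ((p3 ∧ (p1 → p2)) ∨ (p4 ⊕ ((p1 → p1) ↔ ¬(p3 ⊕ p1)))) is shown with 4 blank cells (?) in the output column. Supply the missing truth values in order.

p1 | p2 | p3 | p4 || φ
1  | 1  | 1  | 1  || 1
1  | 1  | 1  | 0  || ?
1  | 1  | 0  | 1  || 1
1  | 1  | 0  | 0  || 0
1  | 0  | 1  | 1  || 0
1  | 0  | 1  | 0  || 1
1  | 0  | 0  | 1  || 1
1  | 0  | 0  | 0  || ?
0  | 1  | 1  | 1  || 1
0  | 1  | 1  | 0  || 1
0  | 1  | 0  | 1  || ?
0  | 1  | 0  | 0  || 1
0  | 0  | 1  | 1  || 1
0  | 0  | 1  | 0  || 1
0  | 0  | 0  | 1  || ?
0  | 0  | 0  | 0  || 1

Row p1=1, p2=1, p3=1, p4=0: (p3 ∧ (p1 → p2)) = 1, (p4 ⊕ ((p1 → p1) ↔ ¬(p3 ⊕ p1))) = 1, so the formula = 1.
Row p1=1, p2=0, p3=0, p4=0: (p3 ∧ (p1 → p2)) = 0, (p4 ⊕ ((p1 → p1) ↔ ¬(p3 ⊕ p1))) = 0, so the formula = 0.
Row p1=0, p2=1, p3=0, p4=1: (p3 ∧ (p1 → p2)) = 0, (p4 ⊕ ((p1 → p1) ↔ ¬(p3 ⊕ p1))) = 0, so the formula = 0.
Row p1=0, p2=0, p3=0, p4=1: (p3 ∧ (p1 → p2)) = 0, (p4 ⊕ ((p1 → p1) ↔ ¬(p3 ⊕ p1))) = 0, so the formula = 0.

1, 0, 0, 0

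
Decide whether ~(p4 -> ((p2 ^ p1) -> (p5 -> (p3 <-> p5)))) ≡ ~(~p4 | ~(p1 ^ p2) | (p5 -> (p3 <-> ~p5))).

p1 | p2 | p3 | p4 | p5 | φ | ψ
-- | -- | -- | -- | -- | - | -
1  | 1  | 1  | 1  | 1  | 0 | 0
1  | 1  | 1  | 1  | 0  | 0 | 0
1  | 1  | 1  | 0  | 1  | 0 | 0
1  | 1  | 1  | 0  | 0  | 0 | 0
1  | 1  | 0  | 1  | 1  | 0 | 0
1  | 1  | 0  | 1  | 0  | 0 | 0
1  | 1  | 0  | 0  | 1  | 0 | 0
1  | 1  | 0  | 0  | 0  | 0 | 0
1  | 0  | 1  | 1  | 1  | 0 | 1
1  | 0  | 1  | 1  | 0  | 0 | 0
1  | 0  | 1  | 0  | 1  | 0 | 0
1  | 0  | 1  | 0  | 0  | 0 | 0
1  | 0  | 0  | 1  | 1  | 1 | 0
1  | 0  | 0  | 1  | 0  | 0 | 0
1  | 0  | 0  | 0  | 1  | 0 | 0
1  | 0  | 0  | 0  | 0  | 0 | 0
0  | 1  | 1  | 1  | 1  | 0 | 1
0  | 1  | 1  | 1  | 0  | 0 | 0
0  | 1  | 1  | 0  | 1  | 0 | 0
0  | 1  | 1  | 0  | 0  | 0 | 0
0  | 1  | 0  | 1  | 1  | 1 | 0
0  | 1  | 0  | 1  | 0  | 0 | 0
0  | 1  | 0  | 0  | 1  | 0 | 0
0  | 1  | 0  | 0  | 0  | 0 | 0
0  | 0  | 1  | 1  | 1  | 0 | 0
0  | 0  | 1  | 1  | 0  | 0 | 0
0  | 0  | 1  | 0  | 1  | 0 | 0
0  | 0  | 1  | 0  | 0  | 0 | 0
0  | 0  | 0  | 1  | 1  | 0 | 0
0  | 0  | 0  | 1  | 0  | 0 | 0
0  | 0  | 0  | 0  | 1  | 0 | 0
0  | 0  | 0  | 0  | 0  | 0 | 0
The columns differ at p1=1, p2=0, p3=1, p4=1, p5=1 (φ=0, ψ=1), so they are not equivalent.

not equivalent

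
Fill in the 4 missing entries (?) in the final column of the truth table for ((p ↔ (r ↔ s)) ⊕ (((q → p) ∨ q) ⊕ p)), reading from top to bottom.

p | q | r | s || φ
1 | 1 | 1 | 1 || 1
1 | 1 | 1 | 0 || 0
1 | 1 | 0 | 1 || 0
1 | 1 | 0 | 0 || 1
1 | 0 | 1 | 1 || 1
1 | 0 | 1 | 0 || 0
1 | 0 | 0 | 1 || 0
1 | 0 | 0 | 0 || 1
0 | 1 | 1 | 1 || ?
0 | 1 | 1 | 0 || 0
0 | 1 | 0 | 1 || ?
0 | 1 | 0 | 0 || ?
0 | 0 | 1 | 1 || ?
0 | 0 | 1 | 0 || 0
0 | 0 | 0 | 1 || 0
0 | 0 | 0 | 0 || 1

Row p=0, q=1, r=1, s=1: (p ↔ (r ↔ s)) = 0, (((q → p) ∨ q) ⊕ p) = 1, so the formula = 1.
Row p=0, q=1, r=0, s=1: (p ↔ (r ↔ s)) = 1, (((q → p) ∨ q) ⊕ p) = 1, so the formula = 0.
Row p=0, q=1, r=0, s=0: (p ↔ (r ↔ s)) = 0, (((q → p) ∨ q) ⊕ p) = 1, so the formula = 1.
Row p=0, q=0, r=1, s=1: (p ↔ (r ↔ s)) = 0, (((q → p) ∨ q) ⊕ p) = 1, so the formula = 1.

1, 0, 1, 1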